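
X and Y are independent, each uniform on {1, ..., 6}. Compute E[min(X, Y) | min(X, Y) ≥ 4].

Outcomes with min(X, Y) ≥ 4: (4,4), (4,5), (4,6), (5,4), (5,5), (5,6), (6,4), (6,5), (6,6), each with probability 1/36.
E[min(X, Y) | min(X, Y) ≥ 4] = (4 + 4 + 4 + 4 + 5 + 5 + 4 + 5 + 6) / 9 = 41/9.

41/9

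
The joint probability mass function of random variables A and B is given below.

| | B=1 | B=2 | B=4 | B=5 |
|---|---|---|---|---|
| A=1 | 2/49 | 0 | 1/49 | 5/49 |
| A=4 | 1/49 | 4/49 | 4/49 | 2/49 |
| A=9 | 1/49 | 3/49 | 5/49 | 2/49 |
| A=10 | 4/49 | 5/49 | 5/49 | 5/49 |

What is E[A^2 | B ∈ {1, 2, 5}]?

P(B ∈ {1, 2, 5}) = 34/49.
Summing A^2·P(A=x,B=y) over the conditioning event gives 2005/49.
E[A^2 | B ∈ {1, 2, 5}] = (2005/49) / (34/49) = 2005/34.

2005/34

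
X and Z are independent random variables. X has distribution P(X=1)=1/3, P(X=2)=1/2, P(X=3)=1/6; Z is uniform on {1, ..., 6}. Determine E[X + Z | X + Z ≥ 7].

P(X + Z ≥ 7) = 11/36.
Summing (X+Z)·P(x,y) over outcomes with X + Z ≥ 7 gives 83/36.
E[X + Z | X + Z ≥ 7] = (83/36) / (11/36) = 83/11.

83/11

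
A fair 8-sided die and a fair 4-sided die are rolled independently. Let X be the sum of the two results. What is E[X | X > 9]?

32/3

P(X > 9) = 3/16.
Σ over the event: 10·3/32 + 11·1/16 + 12·1/32 = 2.
E[X | X > 9] = (2) / (3/16) = 32/3.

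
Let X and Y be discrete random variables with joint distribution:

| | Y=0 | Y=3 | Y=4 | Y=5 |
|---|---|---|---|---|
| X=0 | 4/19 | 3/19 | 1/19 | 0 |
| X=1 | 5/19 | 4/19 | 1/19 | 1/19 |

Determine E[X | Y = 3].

4/7

P(Y = 3) = 7/19.
Σ X·P over the event = 0·(3/19) + 1·(4/19) = 4/19.
E[X | Y = 3] = (4/19) / (7/19) = 4/7.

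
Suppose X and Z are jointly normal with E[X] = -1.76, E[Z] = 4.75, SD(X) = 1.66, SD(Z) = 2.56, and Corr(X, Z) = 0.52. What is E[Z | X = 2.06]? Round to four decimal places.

7.8134

The regression of Z on X has slope ρ·σ_Z/σ_X and passes through (μ_X, μ_Z).
E[Z | X=2.06] = 4.75 + (0.52)·(2.56/1.66)·(2.06 − (-1.76)) = 4.75 + (0.80193)·(3.82) = 7.8134.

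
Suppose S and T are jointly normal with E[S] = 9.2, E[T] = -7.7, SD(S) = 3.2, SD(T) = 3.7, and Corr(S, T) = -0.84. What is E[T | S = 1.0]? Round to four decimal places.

E[T | S=x] = μ_T + ρ(σ_T/σ_S)(x − μ_S) for jointly normal variables.
E[T | S=1.0] = -7.7 + (-0.84)·(3.7/3.2)·(1.0 − (9.2)) = -7.7 + (-0.97125)·(-8.2) = 0.2643.

0.2643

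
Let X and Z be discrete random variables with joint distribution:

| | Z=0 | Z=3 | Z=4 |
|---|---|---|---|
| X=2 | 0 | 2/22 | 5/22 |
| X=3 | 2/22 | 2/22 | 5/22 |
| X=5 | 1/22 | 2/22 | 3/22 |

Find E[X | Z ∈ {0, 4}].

P(Z ∈ {0, 4}) = 8/11.
Σ X·P over the event = 2·(5/22) + 3·(2/22) + 3·(5/22) + 5·(1/22) + 5·(3/22) = 51/22.
E[X | Z ∈ {0, 4}] = (51/22) / (8/11) = 51/16.

51/16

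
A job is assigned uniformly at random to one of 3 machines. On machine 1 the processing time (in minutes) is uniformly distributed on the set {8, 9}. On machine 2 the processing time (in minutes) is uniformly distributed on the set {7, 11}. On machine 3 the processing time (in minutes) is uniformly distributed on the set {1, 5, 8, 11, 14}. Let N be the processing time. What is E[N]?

253/30

E[N | machine 1] = (8+9)/2 = 17/2.
E[N | machine 2] = (7+11)/2 = 9.
E[N | machine 3] = (1+5+8+11+14)/5 = 39/5.
E[N] = (1/3)·(17/2) + (1/3)·(9) + (1/3)·(39/5) = 253/30.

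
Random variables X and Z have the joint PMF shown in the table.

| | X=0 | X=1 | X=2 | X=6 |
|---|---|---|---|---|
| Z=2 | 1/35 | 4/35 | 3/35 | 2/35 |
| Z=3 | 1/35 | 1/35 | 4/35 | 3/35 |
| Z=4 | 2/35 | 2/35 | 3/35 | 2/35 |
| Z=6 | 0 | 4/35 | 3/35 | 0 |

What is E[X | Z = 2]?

P(Z = 2) = 2/7.
Σ X·P over the event = 0·(1/35) + 1·(4/35) + 2·(3/35) + 6·(2/35) = 22/35.
E[X | Z = 2] = (22/35) / (2/7) = 11/5.

11/5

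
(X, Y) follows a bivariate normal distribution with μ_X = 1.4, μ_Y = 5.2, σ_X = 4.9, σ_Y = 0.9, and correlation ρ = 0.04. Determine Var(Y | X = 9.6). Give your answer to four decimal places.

Var(Y | X=x) = (1 − ρ²)·σ_Y².
Var(Y | X=9.6) = (0.9)²·(1 − (0.04)²) = 0.81·0.9984 = 0.8087.

0.8087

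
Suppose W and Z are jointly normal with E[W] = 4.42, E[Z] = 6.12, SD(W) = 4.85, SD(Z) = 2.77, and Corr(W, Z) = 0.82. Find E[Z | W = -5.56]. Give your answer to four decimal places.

For a bivariate normal, E[Z | W=x] = μ_Z + ρ·(σ_Z/σ_W)·(x − μ_W).
E[Z | W=-5.56] = 6.12 + (0.82)·(2.77/4.85)·(-5.56 − (4.42)) = 6.12 + (0.46833)·(-9.98) = 1.4461.

1.4461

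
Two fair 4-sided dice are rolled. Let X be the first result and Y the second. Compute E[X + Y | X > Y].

5

Outcomes with X > Y: (2,1), (3,1), (3,2), (4,1), (4,2), (4,3), each with probability 1/16.
E[X + Y | X > Y] = (3 + 4 + 5 + 5 + 6 + 7) / 6 = 5.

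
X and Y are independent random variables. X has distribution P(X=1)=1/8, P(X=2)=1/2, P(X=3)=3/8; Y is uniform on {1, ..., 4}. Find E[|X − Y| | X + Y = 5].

P(X + Y = 5) = 1/4.
Summing |X−Y|·P(x,y) over outcomes with X + Y = 5 gives 5/16.
E[|X − Y| | X + Y = 5] = (5/16) / (1/4) = 5/4.

5/4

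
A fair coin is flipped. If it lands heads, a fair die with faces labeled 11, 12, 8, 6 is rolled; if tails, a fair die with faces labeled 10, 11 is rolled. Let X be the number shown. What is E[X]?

79/8

E[X | heads] = (11+12+8+6)/4 = 37/4.
E[X | tails] = (10+11)/2 = 21/2.
By the law of total expectation,
E[X] = (1/2)·(37/4) + (1/2)·(21/2) = 79/8.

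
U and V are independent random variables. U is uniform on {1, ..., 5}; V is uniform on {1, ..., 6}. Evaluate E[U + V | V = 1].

Outcomes with V = 1: (1,1), (2,1), (3,1), (4,1), (5,1), each with probability 1/30.
E[U + V | V = 1] = (2 + 3 + 4 + 5 + 6) / 5 = 4.

4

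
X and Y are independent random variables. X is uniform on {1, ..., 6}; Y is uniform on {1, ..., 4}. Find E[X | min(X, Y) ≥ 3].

9/2

Outcomes with min(X, Y) ≥ 3: (3,3), (3,4), (4,3), (4,4), (5,3), (5,4), (6,3), (6,4), each with probability 1/24.
E[X | min(X, Y) ≥ 3] = (3 + 3 + 4 + 4 + 5 + 5 + 6 + 6) / 8 = 9/2.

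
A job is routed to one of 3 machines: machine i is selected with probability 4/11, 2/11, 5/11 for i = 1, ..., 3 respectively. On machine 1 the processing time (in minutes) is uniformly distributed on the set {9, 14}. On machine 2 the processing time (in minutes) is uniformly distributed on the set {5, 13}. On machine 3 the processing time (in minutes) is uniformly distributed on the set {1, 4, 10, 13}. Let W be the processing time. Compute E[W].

9

E[W | machine 1] = (9+14)/2 = 23/2.
E[W | machine 2] = (5+13)/2 = 9.
E[W | machine 3] = (1+4+10+13)/4 = 7.
E[W] = (4/11)·(23/2) + (2/11)·(9) + (5/11)·(7) = 9.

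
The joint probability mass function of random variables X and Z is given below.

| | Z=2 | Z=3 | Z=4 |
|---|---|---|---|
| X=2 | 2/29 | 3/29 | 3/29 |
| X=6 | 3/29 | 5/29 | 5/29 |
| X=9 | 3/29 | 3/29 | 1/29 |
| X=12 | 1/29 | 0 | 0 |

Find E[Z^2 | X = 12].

4

P(X = 12) = 1/29.
Σ Z^2·P over the event = 4·(1/29) = 4/29.
E[Z^2 | X = 12] = (4/29) / (1/29) = 4.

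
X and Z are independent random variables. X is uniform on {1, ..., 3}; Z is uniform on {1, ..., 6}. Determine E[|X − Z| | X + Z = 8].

3

Outcomes with X + Z = 8: (2,6), (3,5), each with probability 1/18.
E[|X − Z| | X + Z = 8] = (4 + 2) / 2 = 3.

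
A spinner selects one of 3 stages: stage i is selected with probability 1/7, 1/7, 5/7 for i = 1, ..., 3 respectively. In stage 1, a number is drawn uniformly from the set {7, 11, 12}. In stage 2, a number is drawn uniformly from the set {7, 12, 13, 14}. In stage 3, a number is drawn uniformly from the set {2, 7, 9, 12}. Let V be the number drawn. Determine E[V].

59/7

E[V | stage 1] = (7+11+12)/3 = 10.
E[V | stage 2] = (7+12+13+14)/4 = 23/2.
E[V | stage 3] = (2+7+9+12)/4 = 15/2.
By the law of total expectation,
E[V] = (1/7)·(10) + (1/7)·(23/2) + (5/7)·(15/2) = 59/7.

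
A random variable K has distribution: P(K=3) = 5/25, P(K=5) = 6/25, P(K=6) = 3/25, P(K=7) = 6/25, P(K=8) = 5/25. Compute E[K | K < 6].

P(K < 6) = 11/25.
Σ over the event: 3·1/5 + 5·6/25 = 9/5.
E[K | K < 6] = (9/5) / (11/25) = 45/11.

45/11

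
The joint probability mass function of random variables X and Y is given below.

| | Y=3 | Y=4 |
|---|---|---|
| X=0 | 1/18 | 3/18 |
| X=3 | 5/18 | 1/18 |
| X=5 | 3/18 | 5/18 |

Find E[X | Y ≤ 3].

10/3

P(Y ≤ 3) = 1/2.
Summing X·P(X=x,Y=y) over the conditioning event gives 5/3.
E[X | Y ≤ 3] = (5/3) / (1/2) = 10/3.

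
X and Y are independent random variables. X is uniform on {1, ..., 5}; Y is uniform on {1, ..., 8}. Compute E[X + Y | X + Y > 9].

11

Outcomes with X + Y > 9: (2,8), (3,7), (3,8), (4,6), (4,7), (4,8), (5,5), (5,6), (5,7), (5,8), each with probability 1/40.
E[X + Y | X + Y > 9] = (10 + 10 + 11 + 10 + 11 + 12 + 10 + 11 + 12 + 13) / 10 = 11.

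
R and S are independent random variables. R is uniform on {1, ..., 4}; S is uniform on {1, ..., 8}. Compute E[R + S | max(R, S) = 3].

24/5

Outcomes with max(R, S) = 3: (1,3), (2,3), (3,1), (3,2), (3,3), each with probability 1/32.
E[R + S | max(R, S) = 3] = (4 + 5 + 4 + 5 + 6) / 5 = 24/5.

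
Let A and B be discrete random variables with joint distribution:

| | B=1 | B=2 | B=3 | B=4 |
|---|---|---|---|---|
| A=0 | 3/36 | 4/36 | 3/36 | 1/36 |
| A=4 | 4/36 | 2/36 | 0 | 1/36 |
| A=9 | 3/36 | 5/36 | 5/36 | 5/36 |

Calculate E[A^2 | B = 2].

P(B = 2) = 11/36.
Σ A^2·P over the event = 0·(4/36) + 16·(2/36) + 81·(5/36) = 437/36.
E[A^2 | B = 2] = (437/36) / (11/36) = 437/11.

437/11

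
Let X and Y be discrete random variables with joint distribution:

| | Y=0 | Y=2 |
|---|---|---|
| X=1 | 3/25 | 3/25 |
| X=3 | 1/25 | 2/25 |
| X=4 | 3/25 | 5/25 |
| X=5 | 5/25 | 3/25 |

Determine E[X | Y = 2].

P(Y = 2) = 13/25.
Σ X·P over the event = 1·(3/25) + 3·(2/25) + 4·(5/25) + 5·(3/25) = 44/25.
E[X | Y = 2] = (44/25) / (13/25) = 44/13.

44/13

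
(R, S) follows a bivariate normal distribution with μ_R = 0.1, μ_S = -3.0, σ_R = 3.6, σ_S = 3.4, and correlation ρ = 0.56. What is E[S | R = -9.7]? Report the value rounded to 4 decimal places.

For a bivariate normal, E[S | R=x] = μ_S + ρ·(σ_S/σ_R)·(x − μ_R).
E[S | R=-9.7] = -3.0 + (0.56)·(3.4/3.6)·(-9.7 − (0.1)) = -3.0 + (0.52889)·(-9.8) = -8.1831.

-8.1831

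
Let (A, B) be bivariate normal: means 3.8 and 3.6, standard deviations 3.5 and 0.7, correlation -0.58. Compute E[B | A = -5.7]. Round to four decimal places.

E[B | A=x] = μ_B + ρ(σ_B/σ_A)(x − μ_A) for jointly normal variables.
E[B | A=-5.7] = 3.6 + (-0.58)·(0.7/3.5)·(-5.7 − (3.8)) = 3.6 + (-0.116)·(-9.5) = 4.7020.

4.7020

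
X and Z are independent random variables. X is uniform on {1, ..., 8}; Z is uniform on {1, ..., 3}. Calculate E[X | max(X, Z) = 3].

12/5

Outcomes with max(X, Z) = 3: (1,3), (2,3), (3,1), (3,2), (3,3), each with probability 1/24.
E[X | max(X, Z) = 3] = (1 + 2 + 3 + 3 + 3) / 5 = 12/5.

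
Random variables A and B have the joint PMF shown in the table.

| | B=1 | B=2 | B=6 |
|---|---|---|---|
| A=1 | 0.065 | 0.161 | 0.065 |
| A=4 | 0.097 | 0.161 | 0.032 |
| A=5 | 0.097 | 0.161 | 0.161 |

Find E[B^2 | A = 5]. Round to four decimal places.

P(A = 5) = 0.419.
Σ B^2·P over the event = 1·(0.097) + 4·(0.161) + 36·(0.161) = 6.537.
E[B^2 | A = 5] = (6.537) / (0.419) = 15.6014.

15.6014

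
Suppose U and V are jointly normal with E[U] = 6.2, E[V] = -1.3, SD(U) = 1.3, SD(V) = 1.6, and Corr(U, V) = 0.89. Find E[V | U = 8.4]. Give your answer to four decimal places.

For a bivariate normal, E[V | U=x] = μ_V + ρ·(σ_V/σ_U)·(x − μ_U).
E[V | U=8.4] = -1.3 + (0.89)·(1.6/1.3)·(8.4 − (6.2)) = -1.3 + (1.09538)·(2.2) = 1.1098.

1.1098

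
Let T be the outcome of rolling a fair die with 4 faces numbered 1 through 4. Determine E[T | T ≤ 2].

Given T ≤ 2, T is equally likely to be any of {1, 2}.
E[T | T ≤ 2] = (1 + 2) / 2 = 3/2.

3/2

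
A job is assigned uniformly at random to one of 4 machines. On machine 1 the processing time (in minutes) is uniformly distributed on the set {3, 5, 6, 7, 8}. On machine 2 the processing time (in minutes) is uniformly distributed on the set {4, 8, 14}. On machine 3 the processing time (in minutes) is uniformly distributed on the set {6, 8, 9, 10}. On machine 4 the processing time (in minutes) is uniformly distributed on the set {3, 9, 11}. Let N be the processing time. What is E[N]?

E[N | machine 1] = (3+5+6+7+8)/5 = 29/5.
E[N | machine 2] = (4+8+14)/3 = 26/3.
E[N | machine 3] = (6+8+9+10)/4 = 33/4.
E[N | machine 4] = (3+9+11)/3 = 23/3.
By the law of total expectation,
E[N] = (1/4)·(29/5) + (1/4)·(26/3) + (1/4)·(33/4) + (1/4)·(23/3) = 1823/240.

1823/240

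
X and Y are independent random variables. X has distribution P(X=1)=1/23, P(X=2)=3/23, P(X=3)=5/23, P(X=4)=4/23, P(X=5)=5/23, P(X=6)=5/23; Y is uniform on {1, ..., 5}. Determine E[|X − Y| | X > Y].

P(X > Y) = 14/23.
Summing |X−Y|·P(x,y) over outcomes with X > Y gives 167/115.
E[|X − Y| | X > Y] = (167/115) / (14/23) = 167/70.

167/70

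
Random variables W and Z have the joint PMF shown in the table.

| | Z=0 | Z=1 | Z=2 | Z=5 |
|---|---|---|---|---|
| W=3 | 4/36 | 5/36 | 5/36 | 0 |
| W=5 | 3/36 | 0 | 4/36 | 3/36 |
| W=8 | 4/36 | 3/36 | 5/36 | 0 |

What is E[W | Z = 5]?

5

P(Z = 5) = 1/12.
Summing W·P(W=x,Z=y) over the conditioning event gives 5/12.
E[W | Z = 5] = (5/12) / (1/12) = 5.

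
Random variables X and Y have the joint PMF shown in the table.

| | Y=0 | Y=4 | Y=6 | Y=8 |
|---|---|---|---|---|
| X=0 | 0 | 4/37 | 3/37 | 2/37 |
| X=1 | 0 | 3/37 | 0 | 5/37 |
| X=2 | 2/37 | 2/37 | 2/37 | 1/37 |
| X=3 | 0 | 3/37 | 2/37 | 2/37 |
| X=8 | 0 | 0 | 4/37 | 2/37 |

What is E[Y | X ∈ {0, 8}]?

6

P(X ∈ {0, 8}) = 15/37.
Σ Y·P over the event = 4·(4/37) + 6·(3/37) + 8·(2/37) + 6·(4/37) + 8·(2/37) = 90/37.
E[Y | X ∈ {0, 8}] = (90/37) / (15/37) = 6.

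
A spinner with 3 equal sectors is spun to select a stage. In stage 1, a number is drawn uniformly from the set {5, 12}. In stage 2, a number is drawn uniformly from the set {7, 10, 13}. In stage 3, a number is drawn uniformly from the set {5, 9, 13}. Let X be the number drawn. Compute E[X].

55/6

E[X | stage 1] = (5+12)/2 = 17/2.
E[X | stage 2] = (7+10+13)/3 = 10.
E[X | stage 3] = (5+9+13)/3 = 9.
By the law of total expectation,
E[X] = (1/3)·(17/2) + (1/3)·(10) + (1/3)·(9) = 55/6.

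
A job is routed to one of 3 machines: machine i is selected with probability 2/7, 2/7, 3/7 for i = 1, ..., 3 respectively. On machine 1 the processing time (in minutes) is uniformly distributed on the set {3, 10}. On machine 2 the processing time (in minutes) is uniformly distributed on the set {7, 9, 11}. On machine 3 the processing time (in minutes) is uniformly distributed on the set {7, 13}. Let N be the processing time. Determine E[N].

E[N | machine 1] = (3+10)/2 = 13/2.
E[N | machine 2] = (7+9+11)/3 = 9.
E[N | machine 3] = (7+13)/2 = 10.
By the law of total expectation,
E[N] = (2/7)·(13/2) + (2/7)·(9) + (3/7)·(10) = 61/7.

61/7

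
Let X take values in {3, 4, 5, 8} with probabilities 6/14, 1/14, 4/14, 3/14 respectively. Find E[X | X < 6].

42/11

P(X < 6) = 11/14.
Σ over the event: 3·3/7 + 4·1/14 + 5·2/7 = 3.
E[X | X < 6] = (3) / (11/14) = 42/11.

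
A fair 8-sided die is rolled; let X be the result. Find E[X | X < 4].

2

Given X < 4, X is equally likely to be any of {1, 2, 3}.
E[X | X < 4] = (1 + 2 + 3) / 3 = 2.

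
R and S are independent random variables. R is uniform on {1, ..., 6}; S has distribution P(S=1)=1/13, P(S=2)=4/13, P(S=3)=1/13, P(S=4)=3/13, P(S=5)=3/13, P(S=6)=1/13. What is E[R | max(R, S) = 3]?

21/8

P(max(R, S) = 3) = 4/39.
Summing R·P(x,y) over outcomes with max(R, S) = 3 gives 7/26.
E[R | max(R, S) = 3] = (7/26) / (4/39) = 21/8.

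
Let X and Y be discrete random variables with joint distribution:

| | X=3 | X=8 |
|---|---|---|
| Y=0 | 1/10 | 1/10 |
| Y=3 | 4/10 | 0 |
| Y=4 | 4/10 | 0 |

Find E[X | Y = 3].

P(Y = 3) = 2/5.
Summing X·P(X=x,Y=y) over the conditioning event gives 6/5.
E[X | Y = 3] = (6/5) / (2/5) = 3.

3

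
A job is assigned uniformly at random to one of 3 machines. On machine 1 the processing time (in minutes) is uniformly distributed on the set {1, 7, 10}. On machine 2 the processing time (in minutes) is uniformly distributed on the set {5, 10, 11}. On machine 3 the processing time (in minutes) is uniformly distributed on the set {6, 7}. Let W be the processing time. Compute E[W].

E[W | machine 1] = (1+7+10)/3 = 6.
E[W | machine 2] = (5+10+11)/3 = 26/3.
E[W | machine 3] = (6+7)/2 = 13/2.
By the law of total expectation,
E[W] = (1/3)·(6) + (1/3)·(26/3) + (1/3)·(13/2) = 127/18.

127/18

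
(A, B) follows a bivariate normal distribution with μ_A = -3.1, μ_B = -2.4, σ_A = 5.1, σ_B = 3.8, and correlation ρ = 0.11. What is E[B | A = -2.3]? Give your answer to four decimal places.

-2.3344

For a bivariate normal, E[B | A=x] = μ_B + ρ·(σ_B/σ_A)·(x − μ_A).
E[B | A=-2.3] = -2.4 + (0.11)·(3.8/5.1)·(-2.3 − (-3.1)) = -2.4 + (0.081961)·(0.8) = -2.3344.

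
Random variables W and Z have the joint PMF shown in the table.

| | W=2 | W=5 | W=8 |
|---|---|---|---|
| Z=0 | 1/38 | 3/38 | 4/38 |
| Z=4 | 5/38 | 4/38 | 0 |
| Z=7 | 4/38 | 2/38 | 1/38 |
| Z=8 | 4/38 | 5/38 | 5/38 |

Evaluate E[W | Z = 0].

49/8

P(Z = 0) = 4/19.
Summing W·P(W=x,Z=y) over the conditioning event gives 49/38.
E[W | Z = 0] = (49/38) / (4/19) = 49/8.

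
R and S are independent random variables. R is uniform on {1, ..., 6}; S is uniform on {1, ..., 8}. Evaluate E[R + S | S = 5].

17/2

P(S = 5) = 1/8.
Summing (R+S)·P(x,y) over outcomes with S = 5 gives 17/16.
E[R + S | S = 5] = (17/16) / (1/8) = 17/2.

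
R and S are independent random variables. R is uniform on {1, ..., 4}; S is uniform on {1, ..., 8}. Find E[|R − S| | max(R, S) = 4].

12/7

Outcomes with max(R, S) = 4: (1,4), (2,4), (3,4), (4,1), (4,2), (4,3), (4,4), each with probability 1/32.
E[|R − S| | max(R, S) = 4] = (3 + 2 + 1 + 3 + 2 + 1 + 0) / 7 = 12/7.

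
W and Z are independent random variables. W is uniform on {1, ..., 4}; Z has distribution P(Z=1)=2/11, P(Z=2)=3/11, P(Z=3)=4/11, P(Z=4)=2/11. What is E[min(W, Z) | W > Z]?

P(W > Z) = 4/11.
Summing min(W,Z)·P(x,y) over outcomes with W > Z gives 15/22.
E[min(W, Z) | W > Z] = (15/22) / (4/11) = 15/8.

15/8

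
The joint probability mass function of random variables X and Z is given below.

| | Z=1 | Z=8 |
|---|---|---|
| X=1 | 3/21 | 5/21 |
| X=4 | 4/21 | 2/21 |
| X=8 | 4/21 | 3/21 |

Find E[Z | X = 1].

43/8

P(X = 1) = 8/21.
Σ Z·P over the event = 1·(3/21) + 8·(5/21) = 43/21.
E[Z | X = 1] = (43/21) / (8/21) = 43/8.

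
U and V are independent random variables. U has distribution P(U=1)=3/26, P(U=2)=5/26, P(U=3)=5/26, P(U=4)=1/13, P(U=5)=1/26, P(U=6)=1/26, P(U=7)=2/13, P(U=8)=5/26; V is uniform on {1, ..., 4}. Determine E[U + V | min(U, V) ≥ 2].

181/23

P(min(U, V) ≥ 2) = 69/104.
Summing (U+V)·P(x,y) over outcomes with min(U, V) ≥ 2 gives 543/104.
E[U + V | min(U, V) ≥ 2] = (543/104) / (69/104) = 181/23.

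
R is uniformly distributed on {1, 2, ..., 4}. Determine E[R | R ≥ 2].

Given R ≥ 2, R is equally likely to be any of {2, 3, 4}.
E[R | R ≥ 2] = (2 + 3 + 4) / 3 = 3.

3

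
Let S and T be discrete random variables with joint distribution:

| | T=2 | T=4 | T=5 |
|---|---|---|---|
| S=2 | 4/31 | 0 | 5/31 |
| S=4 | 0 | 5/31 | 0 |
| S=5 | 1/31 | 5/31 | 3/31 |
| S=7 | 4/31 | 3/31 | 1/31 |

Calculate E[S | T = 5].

32/9

P(T = 5) = 9/31.
Summing S·P(S=x,T=y) over the conditioning event gives 32/31.
E[S | T = 5] = (32/31) / (9/31) = 32/9.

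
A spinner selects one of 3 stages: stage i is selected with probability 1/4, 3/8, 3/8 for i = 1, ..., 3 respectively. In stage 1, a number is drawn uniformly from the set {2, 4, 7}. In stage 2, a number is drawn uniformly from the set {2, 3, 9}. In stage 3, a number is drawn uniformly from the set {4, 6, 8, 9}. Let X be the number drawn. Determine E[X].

E[X | stage 1] = (2+4+7)/3 = 13/3.
E[X | stage 2] = (2+3+9)/3 = 14/3.
E[X | stage 3] = (4+6+8+9)/4 = 27/4.
By the law of total expectation,
E[X] = (1/4)·(13/3) + (3/8)·(14/3) + (3/8)·(27/4) = 515/96.

515/96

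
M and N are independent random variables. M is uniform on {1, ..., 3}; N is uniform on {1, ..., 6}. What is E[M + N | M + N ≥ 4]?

P(M + N ≥ 4) = 5/6.
Summing (M+N)·P(x,y) over outcomes with M + N ≥ 4 gives 91/18.
E[M + N | M + N ≥ 4] = (91/18) / (5/6) = 91/15.

91/15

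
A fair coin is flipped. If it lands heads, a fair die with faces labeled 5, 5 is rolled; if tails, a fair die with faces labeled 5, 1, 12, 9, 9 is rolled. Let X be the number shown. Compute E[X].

E[X | heads] = (5+5)/2 = 5.
E[X | tails] = (5+1+12+9+9)/5 = 36/5.
By the law of total expectation,
E[X] = (1/2)·(5) + (1/2)·(36/5) = 61/10.

61/10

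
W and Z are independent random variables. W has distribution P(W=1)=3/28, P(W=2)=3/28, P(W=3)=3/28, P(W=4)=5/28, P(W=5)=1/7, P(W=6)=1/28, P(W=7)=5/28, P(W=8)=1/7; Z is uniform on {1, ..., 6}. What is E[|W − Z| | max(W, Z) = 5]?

P(max(W, Z) = 5) = 17/84.
Summing |W−Z|·P(x,y) over outcomes with max(W, Z) = 5 gives 3/7.
E[|W − Z| | max(W, Z) = 5] = (3/7) / (17/84) = 36/17.

36/17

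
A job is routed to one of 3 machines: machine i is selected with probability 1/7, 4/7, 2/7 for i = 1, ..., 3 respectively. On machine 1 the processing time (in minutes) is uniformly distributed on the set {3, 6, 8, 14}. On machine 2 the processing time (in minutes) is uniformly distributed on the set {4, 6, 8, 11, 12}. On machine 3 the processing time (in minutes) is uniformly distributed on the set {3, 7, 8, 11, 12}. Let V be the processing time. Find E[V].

E[V | machine 1] = (3+6+8+14)/4 = 31/4.
E[V | machine 2] = (4+6+8+11+12)/5 = 41/5.
E[V | machine 3] = (3+7+8+11+12)/5 = 41/5.
By the law of total expectation,
E[V] = (1/7)·(31/4) + (4/7)·(41/5) + (2/7)·(41/5) = 1139/140.

1139/140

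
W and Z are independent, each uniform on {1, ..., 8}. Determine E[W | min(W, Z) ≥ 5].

13/2

P(min(W, Z) ≥ 5) = 1/4.
Summing W·P(x,y) over outcomes with min(W, Z) ≥ 5 gives 13/8.
E[W | min(W, Z) ≥ 5] = (13/8) / (1/4) = 13/2.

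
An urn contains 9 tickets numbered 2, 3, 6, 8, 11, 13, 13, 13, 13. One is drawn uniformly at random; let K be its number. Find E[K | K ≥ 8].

71/6

P(K ≥ 8) = 2/3.
Σ over the event: 8·1/9 + 11·1/9 + 13·4/9 = 71/9.
E[K | K ≥ 8] = (71/9) / (2/3) = 71/6.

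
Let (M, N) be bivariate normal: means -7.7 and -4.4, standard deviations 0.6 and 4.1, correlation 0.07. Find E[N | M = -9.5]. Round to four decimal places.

-5.2610

The regression of N on M has slope ρ·σ_N/σ_M and passes through (μ_M, μ_N).
E[N | M=-9.5] = -4.4 + (0.07)·(4.1/0.6)·(-9.5 − (-7.7)) = -4.4 + (0.47833)·(-1.8) = -5.2610.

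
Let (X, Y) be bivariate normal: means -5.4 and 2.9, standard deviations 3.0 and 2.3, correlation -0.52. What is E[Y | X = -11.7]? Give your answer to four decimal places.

E[Y | X=x] = μ_Y + ρ(σ_Y/σ_X)(x − μ_X) for jointly normal variables.
E[Y | X=-11.7] = 2.9 + (-0.52)·(2.3/3.0)·(-11.7 − (-5.4)) = 2.9 + (-0.39867)·(-6.3) = 5.4116.

5.4116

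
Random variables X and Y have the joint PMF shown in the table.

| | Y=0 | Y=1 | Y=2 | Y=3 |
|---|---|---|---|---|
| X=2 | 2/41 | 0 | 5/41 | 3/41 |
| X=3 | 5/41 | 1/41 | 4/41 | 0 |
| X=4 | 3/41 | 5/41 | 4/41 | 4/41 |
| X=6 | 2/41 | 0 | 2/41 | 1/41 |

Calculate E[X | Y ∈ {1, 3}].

51/14

P(Y ∈ {1, 3}) = 14/41.
Summing X·P(X=x,Y=y) over the conditioning event gives 51/41.
E[X | Y ∈ {1, 3}] = (51/41) / (14/41) = 51/14.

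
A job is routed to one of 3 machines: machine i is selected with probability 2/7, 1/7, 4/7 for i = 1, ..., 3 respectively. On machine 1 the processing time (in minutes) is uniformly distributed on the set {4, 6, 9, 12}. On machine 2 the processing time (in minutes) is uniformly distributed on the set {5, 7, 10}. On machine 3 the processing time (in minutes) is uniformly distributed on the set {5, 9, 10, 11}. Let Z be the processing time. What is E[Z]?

347/42

E[Z | machine 1] = (4+6+9+12)/4 = 31/4.
E[Z | machine 2] = (5+7+10)/3 = 22/3.
E[Z | machine 3] = (5+9+10+11)/4 = 35/4.
By the law of total expectation,
E[Z] = (2/7)·(31/4) + (1/7)·(22/3) + (4/7)·(35/4) = 347/42.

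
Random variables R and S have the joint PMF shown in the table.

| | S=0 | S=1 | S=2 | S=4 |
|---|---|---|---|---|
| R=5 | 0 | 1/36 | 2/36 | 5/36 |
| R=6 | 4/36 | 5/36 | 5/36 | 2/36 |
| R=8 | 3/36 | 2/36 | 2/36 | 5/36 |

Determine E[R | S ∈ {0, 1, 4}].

P(S ∈ {0, 1, 4}) = 3/4.
Σ R·P over the event = 5·(1/36) + 5·(5/36) + 6·(4/36) + 6·(5/36) + 6·(2/36) + 8·(3/36) + 8·(2/36) + 8·(5/36) = 44/9.
E[R | S ∈ {0, 1, 4}] = (44/9) / (3/4) = 176/27.

176/27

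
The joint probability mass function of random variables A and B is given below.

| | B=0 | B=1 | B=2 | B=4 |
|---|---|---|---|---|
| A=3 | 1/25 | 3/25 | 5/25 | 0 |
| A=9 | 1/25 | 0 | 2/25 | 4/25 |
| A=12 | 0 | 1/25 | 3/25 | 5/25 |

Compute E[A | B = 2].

P(B = 2) = 2/5.
Σ A·P over the event = 3·(5/25) + 9·(2/25) + 12·(3/25) = 69/25.
E[A | B = 2] = (69/25) / (2/5) = 69/10.

69/10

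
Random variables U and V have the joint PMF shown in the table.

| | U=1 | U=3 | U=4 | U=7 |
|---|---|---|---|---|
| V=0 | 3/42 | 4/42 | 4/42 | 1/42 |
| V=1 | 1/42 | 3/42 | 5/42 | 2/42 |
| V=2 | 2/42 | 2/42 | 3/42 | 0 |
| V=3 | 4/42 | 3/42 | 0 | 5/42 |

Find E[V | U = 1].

17/10

P(U = 1) = 5/21.
Summing V·P(U=x,V=y) over the conditioning event gives 17/42.
E[V | U = 1] = (17/42) / (5/21) = 17/10.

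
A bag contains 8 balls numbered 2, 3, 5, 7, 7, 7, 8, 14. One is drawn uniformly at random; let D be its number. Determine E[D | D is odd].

P(D is odd) = 5/8.
Σ over the event: 3·1/8 + 5·1/8 + 7·3/8 = 29/8.
E[D | D is odd] = (29/8) / (5/8) = 29/5.

29/5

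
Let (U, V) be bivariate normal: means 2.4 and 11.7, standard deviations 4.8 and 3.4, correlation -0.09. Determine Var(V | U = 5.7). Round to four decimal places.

For a bivariate normal, Var(V | U=x) = σ_V²(1 − ρ²).
Var(V | U=5.7) = (3.4)²·(1 − (-0.09)²) = 11.56·0.9919 = 11.4664.

11.4664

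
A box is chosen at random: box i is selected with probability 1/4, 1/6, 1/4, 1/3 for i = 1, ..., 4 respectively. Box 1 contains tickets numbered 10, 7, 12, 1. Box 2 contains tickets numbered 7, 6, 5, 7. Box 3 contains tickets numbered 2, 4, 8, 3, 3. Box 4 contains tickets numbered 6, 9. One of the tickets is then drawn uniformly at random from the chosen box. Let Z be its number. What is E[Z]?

E[Z | box 1] = (10+7+12+1)/4 = 15/2.
E[Z | box 2] = (7+6+5+7)/4 = 25/4.
E[Z | box 3] = (2+4+8+3+3)/5 = 4.
E[Z | box 4] = (6+9)/2 = 15/2.
By the law of total expectation,
E[Z] = (1/4)·(15/2) + (1/6)·(25/4) + (1/4)·(4) + (1/3)·(15/2) = 77/12.

77/12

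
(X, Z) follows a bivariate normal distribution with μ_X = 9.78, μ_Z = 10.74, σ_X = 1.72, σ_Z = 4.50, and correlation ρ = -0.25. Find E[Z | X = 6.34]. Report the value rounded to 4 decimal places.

12.9900

For a bivariate normal, E[Z | X=x] = μ_Z + ρ·(σ_Z/σ_X)·(x − μ_X).
E[Z | X=6.34] = 10.74 + (-0.25)·(4.50/1.72)·(6.34 − (9.78)) = 10.74 + (-0.65407)·(-3.44) = 12.9900.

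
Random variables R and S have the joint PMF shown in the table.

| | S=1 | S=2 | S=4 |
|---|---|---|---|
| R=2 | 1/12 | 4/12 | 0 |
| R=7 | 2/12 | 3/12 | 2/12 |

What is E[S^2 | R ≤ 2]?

17/5

P(R ≤ 2) = 5/12.
Σ S^2·P over the event = 1·(1/12) + 4·(4/12) = 17/12.
E[S^2 | R ≤ 2] = (17/12) / (5/12) = 17/5.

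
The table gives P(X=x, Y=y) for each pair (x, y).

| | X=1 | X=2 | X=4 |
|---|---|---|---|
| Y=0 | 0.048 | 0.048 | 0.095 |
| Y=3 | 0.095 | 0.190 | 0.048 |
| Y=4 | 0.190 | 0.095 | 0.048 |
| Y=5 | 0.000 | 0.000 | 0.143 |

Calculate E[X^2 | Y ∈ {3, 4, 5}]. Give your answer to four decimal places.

6.4883

P(Y ∈ {3, 4, 5}) = 0.809.
Σ X^2·P over the event = 1·(0.095) + 1·(0.190) + 4·(0.190) + 4·(0.095) + 16·(0.048) + 16·(0.048) + 16·(0.143) = 5.249.
E[X^2 | Y ∈ {3, 4, 5}] = (5.249) / (0.809) = 6.4883.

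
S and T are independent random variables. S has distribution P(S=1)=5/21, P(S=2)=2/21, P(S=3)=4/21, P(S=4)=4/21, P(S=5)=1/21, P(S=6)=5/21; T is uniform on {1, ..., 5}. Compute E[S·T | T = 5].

P(T = 5) = 1/5.
Summing ST·P(x,y) over outcomes with T = 5 gives 24/7.
E[S·T | T = 5] = (24/7) / (1/5) = 120/7.

120/7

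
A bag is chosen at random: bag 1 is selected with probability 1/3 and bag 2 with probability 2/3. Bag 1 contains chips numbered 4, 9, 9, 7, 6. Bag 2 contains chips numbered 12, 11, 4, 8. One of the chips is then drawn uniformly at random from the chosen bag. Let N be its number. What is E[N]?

49/6

E[N | bag 1] = (4+9+9+7+6)/5 = 7.
E[N | bag 2] = (12+11+4+8)/4 = 35/4.
By the law of total expectation,
E[N] = (1/3)·(7) + (2/3)·(35/4) = 49/6.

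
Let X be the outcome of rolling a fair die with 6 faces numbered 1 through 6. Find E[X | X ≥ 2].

Given X ≥ 2, X is equally likely to be any of {2, 3, 4, 5, 6}.
E[X | X ≥ 2] = (2 + 3 + 4 + 5 + 6) / 5 = 4.

4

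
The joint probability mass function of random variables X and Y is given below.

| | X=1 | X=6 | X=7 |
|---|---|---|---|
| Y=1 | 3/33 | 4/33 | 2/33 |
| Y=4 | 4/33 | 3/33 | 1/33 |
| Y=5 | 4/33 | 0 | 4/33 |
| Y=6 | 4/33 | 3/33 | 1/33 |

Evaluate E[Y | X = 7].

4

P(X = 7) = 8/33.
Σ Y·P over the event = 1·(2/33) + 4·(1/33) + 5·(4/33) + 6·(1/33) = 32/33.
E[Y | X = 7] = (32/33) / (8/33) = 4.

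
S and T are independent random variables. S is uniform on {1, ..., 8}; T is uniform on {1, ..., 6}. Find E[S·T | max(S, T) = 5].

125/9

Outcomes with max(S, T) = 5: (1,5), (2,5), (3,5), (4,5), (5,1), (5,2), (5,3), (5,4), (5,5), each with probability 1/48.
E[S·T | max(S, T) = 5] = (5 + 10 + 15 + 20 + 5 + 10 + 15 + 20 + 25) / 9 = 125/9.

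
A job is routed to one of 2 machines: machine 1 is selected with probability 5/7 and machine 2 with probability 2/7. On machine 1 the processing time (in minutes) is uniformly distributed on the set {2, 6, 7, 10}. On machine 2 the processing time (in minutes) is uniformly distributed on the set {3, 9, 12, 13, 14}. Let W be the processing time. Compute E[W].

E[W | machine 1] = (2+6+7+10)/4 = 25/4.
E[W | machine 2] = (3+9+12+13+14)/5 = 51/5.
By the law of total expectation,
E[W] = (5/7)·(25/4) + (2/7)·(51/5) = 1033/140.

1033/140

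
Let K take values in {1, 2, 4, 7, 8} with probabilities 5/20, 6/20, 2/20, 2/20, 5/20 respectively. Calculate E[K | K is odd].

19/7

P(K is odd) = 7/20.
Σ over the event: 1·1/4 + 7·1/10 = 19/20.
E[K | K is odd] = (19/20) / (7/20) = 19/7.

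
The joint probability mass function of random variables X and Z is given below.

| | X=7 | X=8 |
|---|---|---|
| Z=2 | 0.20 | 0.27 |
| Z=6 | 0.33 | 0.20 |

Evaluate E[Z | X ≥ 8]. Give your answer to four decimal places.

P(X ≥ 8) = 0.47.
Σ Z·P over the event = 2·(0.27) + 6·(0.20) = 1.74.
E[Z | X ≥ 8] = (1.74) / (0.47) = 3.7021.

3.7021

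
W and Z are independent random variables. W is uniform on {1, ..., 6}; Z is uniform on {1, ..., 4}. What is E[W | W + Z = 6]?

7/2

Outcomes with W + Z = 6: (2,4), (3,3), (4,2), (5,1), each with probability 1/24.
E[W | W + Z = 6] = (2 + 3 + 4 + 5) / 4 = 7/2.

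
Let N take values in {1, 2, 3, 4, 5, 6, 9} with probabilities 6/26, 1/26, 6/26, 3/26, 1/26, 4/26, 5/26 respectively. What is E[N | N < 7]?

P(N < 7) = 21/26.
Σ over the event: 1·3/13 + 2·1/26 + 3·3/13 + 4·3/26 + 5·1/26 + 6·2/13 = 67/26.
E[N | N < 7] = (67/26) / (21/26) = 67/21.

67/21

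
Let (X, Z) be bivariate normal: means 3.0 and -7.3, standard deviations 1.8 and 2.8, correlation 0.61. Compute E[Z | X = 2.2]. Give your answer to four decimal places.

The regression of Z on X has slope ρ·σ_Z/σ_X and passes through (μ_X, μ_Z).
E[Z | X=2.2] = -7.3 + (0.61)·(2.8/1.8)·(2.2 − (3.0)) = -7.3 + (0.94889)·(-0.8) = -8.0591.

-8.0591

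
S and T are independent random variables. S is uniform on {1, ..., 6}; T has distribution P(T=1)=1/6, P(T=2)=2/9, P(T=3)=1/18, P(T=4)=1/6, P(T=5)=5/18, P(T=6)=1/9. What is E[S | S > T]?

14/3

P(S > T) = 5/12.
Summing S·P(x,y) over outcomes with S > T gives 35/18.
E[S | S > T] = (35/18) / (5/12) = 14/3.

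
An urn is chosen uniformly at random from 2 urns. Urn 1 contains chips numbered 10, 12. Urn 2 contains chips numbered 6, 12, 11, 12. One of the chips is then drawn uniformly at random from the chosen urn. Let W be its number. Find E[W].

85/8

E[W | urn 1] = (10+12)/2 = 11.
E[W | urn 2] = (6+12+11+12)/4 = 41/4.
By the law of total expectation,
E[W] = (1/2)·(11) + (1/2)·(41/4) = 85/8.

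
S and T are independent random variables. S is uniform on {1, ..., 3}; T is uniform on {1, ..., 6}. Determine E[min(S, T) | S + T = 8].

5/2

Outcomes with S + T = 8: (2,6), (3,5), each with probability 1/18.
E[min(S, T) | S + T = 8] = (2 + 3) / 2 = 5/2.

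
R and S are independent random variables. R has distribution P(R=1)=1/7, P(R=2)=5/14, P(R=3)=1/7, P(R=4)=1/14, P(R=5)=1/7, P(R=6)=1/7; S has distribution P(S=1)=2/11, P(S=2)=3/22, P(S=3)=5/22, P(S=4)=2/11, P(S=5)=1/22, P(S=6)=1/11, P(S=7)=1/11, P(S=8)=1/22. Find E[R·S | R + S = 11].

P(R + S = 11) = 5/154.
Summing RS·P(x,y) over outcomes with R + S = 11 gives 71/77.
E[R·S | R + S = 11] = (71/77) / (5/154) = 142/5.

142/5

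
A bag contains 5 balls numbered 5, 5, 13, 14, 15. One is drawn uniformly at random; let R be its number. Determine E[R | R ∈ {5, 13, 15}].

19/2

P(R ∈ {5, 13, 15}) = 4/5.
Σ over the event: 5·2/5 + 13·1/5 + 15·1/5 = 38/5.
E[R | R ∈ {5, 13, 15}] = (38/5) / (4/5) = 19/2.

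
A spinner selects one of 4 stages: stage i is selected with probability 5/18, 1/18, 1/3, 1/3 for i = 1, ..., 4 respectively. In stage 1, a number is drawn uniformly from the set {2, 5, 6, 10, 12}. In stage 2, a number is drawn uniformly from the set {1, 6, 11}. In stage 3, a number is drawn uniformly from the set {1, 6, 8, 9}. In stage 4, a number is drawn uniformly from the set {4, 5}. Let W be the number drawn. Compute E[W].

52/9

E[W | stage 1] = (2+5+6+10+12)/5 = 7.
E[W | stage 2] = (1+6+11)/3 = 6.
E[W | stage 3] = (1+6+8+9)/4 = 6.
E[W | stage 4] = (4+5)/2 = 9/2.
By the law of total expectation,
E[W] = (5/18)·(7) + (1/18)·(6) + (1/3)·(6) + (1/3)·(9/2) = 52/9.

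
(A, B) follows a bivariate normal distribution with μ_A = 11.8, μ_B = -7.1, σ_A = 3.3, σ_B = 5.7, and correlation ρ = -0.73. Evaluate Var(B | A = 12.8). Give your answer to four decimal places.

The conditional variance in a bivariate normal is σ_B²(1 − ρ²), independent of x.
Var(B | A=12.8) = (5.7)²·(1 − (-0.73)²) = 32.49·0.4671 = 15.1761.

15.1761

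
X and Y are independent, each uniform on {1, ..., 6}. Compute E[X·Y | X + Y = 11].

P(X + Y = 11) = 1/18.
Summing XY·P(x,y) over outcomes with X + Y = 11 gives 5/3.
E[X·Y | X + Y = 11] = (5/3) / (1/18) = 30.

30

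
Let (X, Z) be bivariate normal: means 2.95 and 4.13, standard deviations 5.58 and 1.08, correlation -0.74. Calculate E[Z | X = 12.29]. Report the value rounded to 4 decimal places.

2.7923

For a bivariate normal, E[Z | X=x] = μ_Z + ρ·(σ_Z/σ_X)·(x − μ_X).
E[Z | X=12.29] = 4.13 + (-0.74)·(1.08/5.58)·(12.29 − (2.95)) = 4.13 + (-0.143226)·(9.34) = 2.7923.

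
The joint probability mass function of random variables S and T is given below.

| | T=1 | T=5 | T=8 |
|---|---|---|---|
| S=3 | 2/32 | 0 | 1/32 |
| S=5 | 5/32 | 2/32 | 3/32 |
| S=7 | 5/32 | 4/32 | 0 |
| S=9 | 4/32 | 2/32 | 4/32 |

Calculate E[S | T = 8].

27/4

P(T = 8) = 1/4.
Σ S·P over the event = 3·(1/32) + 5·(3/32) + 9·(4/32) = 27/16.
E[S | T = 8] = (27/16) / (1/4) = 27/4.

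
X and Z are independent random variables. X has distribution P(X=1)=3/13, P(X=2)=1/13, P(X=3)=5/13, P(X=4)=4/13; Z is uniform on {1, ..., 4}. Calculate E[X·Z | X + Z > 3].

P(X + Z > 3) = 45/52.
Summing XZ·P(x,y) over outcomes with X + Z > 3 gives 349/52.
E[X·Z | X + Z > 3] = (349/52) / (45/52) = 349/45.

349/45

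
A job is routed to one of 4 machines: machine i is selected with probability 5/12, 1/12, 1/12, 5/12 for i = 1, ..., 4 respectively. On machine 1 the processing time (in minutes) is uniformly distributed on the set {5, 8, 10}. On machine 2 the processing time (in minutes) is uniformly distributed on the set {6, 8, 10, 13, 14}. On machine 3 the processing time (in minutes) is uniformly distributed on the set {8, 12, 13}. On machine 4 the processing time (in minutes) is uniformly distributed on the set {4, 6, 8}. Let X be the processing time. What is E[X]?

E[X | machine 1] = (5+8+10)/3 = 23/3.
E[X | machine 2] = (6+8+10+13+14)/5 = 51/5.
E[X | machine 3] = (8+12+13)/3 = 11.
E[X | machine 4] = (4+6+8)/3 = 6.
E[X] = (5/12)·(23/3) + (1/12)·(51/5) + (1/12)·(11) + (5/12)·(6) = 1343/180.

1343/180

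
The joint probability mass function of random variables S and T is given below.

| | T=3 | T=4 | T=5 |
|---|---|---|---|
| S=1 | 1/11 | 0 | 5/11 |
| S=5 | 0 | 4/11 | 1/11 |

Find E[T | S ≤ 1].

14/3

P(S ≤ 1) = 6/11.
Σ T·P over the event = 3·(1/11) + 5·(5/11) = 28/11.
E[T | S ≤ 1] = (28/11) / (6/11) = 14/3.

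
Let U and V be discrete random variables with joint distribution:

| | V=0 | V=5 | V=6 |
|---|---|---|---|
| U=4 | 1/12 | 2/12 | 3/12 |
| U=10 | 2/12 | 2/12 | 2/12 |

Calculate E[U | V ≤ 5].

52/7

P(V ≤ 5) = 7/12.
Σ U·P over the event = 4·(1/12) + 4·(2/12) + 10·(2/12) + 10·(2/12) = 13/3.
E[U | V ≤ 5] = (13/3) / (7/12) = 52/7.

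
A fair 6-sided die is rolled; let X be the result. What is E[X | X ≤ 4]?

5/2

Given X ≤ 4, X is equally likely to be any of {1, 2, 3, 4}.
E[X | X ≤ 4] = (1 + 2 + 3 + 4) / 4 = 5/2.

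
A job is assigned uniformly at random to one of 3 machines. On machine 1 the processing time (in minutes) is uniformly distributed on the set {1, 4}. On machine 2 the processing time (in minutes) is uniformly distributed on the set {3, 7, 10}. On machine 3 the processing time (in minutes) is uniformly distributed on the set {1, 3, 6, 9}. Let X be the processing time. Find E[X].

E[X | machine 1] = (1+4)/2 = 5/2.
E[X | machine 2] = (3+7+10)/3 = 20/3.
E[X | machine 3] = (1+3+6+9)/4 = 19/4.
E[X] = (1/3)·(5/2) + (1/3)·(20/3) + (1/3)·(19/4) = 167/36.

167/36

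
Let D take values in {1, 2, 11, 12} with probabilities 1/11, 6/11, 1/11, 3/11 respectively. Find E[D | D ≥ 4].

47/4

P(D ≥ 4) = 4/11.
Σ over the event: 11·1/11 + 12·3/11 = 47/11.
E[D | D ≥ 4] = (47/11) / (4/11) = 47/4.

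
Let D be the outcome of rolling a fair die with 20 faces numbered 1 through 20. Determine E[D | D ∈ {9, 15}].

P(D ∈ {9, 15}) = 1/10.
Σ over the event: 9·1/20 + 15·1/20 = 6/5.
E[D | D ∈ {9, 15}] = (6/5) / (1/10) = 12.

12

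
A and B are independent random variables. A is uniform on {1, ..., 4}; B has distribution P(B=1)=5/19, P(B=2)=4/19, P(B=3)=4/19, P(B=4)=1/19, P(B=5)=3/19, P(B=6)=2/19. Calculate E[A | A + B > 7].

43/13

P(A + B > 7) = 13/76.
Summing A·P(x,y) over outcomes with A + B > 7 gives 43/76.
E[A | A + B > 7] = (43/76) / (13/76) = 43/13.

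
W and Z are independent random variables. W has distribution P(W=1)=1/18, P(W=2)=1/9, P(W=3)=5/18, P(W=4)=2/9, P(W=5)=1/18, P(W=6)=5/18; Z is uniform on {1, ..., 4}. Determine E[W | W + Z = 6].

P(W + Z = 6) = 1/6.
Summing W·P(x,y) over outcomes with W + Z = 6 gives 5/9.
E[W | W + Z = 6] = (5/9) / (1/6) = 10/3.

10/3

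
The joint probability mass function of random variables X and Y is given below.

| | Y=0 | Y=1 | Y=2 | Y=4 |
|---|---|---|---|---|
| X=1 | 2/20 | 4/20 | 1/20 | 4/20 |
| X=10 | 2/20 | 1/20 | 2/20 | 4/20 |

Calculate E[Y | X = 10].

7/3

P(X = 10) = 9/20.
Σ Y·P over the event = 0·(2/20) + 1·(1/20) + 2·(2/20) + 4·(4/20) = 21/20.
E[Y | X = 10] = (21/20) / (9/20) = 7/3.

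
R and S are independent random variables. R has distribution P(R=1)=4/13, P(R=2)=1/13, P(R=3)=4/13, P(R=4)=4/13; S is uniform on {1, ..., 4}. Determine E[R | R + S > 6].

11/3

P(R + S > 6) = 3/13.
Summing R·P(x,y) over outcomes with R + S > 6 gives 11/13.
E[R | R + S > 6] = (11/13) / (3/13) = 11/3.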